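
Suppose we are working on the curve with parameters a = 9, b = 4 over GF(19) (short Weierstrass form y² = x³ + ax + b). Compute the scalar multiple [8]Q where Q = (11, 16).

Double-and-add on 8 = (1000)₂. Start with Q = (11, 16) for the leading 1-bit.
double: tangent at (11, 16): λ = (3·11² + 9)/(2·16) ≡ 11/13. 13⁻¹ ≡ 3 (mod 19), so λ ≡ 11·3 ≡ 14.
  x = λ² - 11 - 11 = 196 - 22 ≡ 3; y = λ·(11 - 3) - 16 ≡ 1. → (3, 1)
double: tangent at (3, 1): λ = (3·3² + 9)/(2·1) ≡ 17/2. 2⁻¹ ≡ 10 (mod 19), so λ ≡ 17·10 ≡ 18.
  x = λ² - 3 - 3 = 324 - 6 ≡ 14; y = λ·(3 - 14) - 1 ≡ 10. → (14, 10)
double: tangent at (14, 10): λ = (3·14² + 9)/(2·10) ≡ 8/1. 1⁻¹ ≡ 1 (mod 19) since 1·1 = 1 ≡ 1, so λ ≡ 8·1 ≡ 8.
  x = λ² - 14 - 14 = 64 - 28 ≡ 17; y = λ·(14 - 17) - 10 ≡ 4. → (17, 4)

(17, 4)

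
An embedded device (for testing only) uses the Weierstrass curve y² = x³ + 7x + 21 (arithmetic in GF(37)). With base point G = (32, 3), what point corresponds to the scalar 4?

(24, 29)

Repeated addition: build up to 4G.
2G: tangent at (32, 3): λ = (3·32² + 7)/(2·3) ≡ 8/6. 6⁻¹ ≡ 31 (mod 37), so λ ≡ 8·31 ≡ 26.
  x = λ² - 32 - 32 = 676 - 64 ≡ 20; y = λ·(32 - 20) - 3 ≡ 13. → (20, 13)
3G: (20, 13) + (32, 3). λ = (3 - 13)/(32 - 20) ≡ 27/12 mod 37. 12⁻¹ ≡ 34 (mod 37), so λ ≡ 30.
  x = λ² - 20 - 32 = 900 - 52 ≡ 34; y = λ·(20 - 34) - 13 ≡ 11. → (34, 11)
4G: (34, 11) + (32, 3). λ = (3 - 11)/(32 - 34) ≡ 29/35 mod 37. 35⁻¹ ≡ 18 (mod 37) since 35·18 = 630 ≡ 1, so λ ≡ 4.
  x = λ² - 34 - 32 = 16 - 66 ≡ 24; y = λ·(34 - 24) - 11 ≡ 29. → (24, 29)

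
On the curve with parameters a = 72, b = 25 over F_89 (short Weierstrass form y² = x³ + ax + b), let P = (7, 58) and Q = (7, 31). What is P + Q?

O

The two points share x = 7 and their y-coordinates satisfy 58 + 31 ≡ 0 (mod 89), so they are inverses. Their sum is O.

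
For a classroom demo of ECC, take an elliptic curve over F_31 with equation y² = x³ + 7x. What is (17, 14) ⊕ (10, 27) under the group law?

(22, 13)

(17, 14) + (10, 27). λ = (27 - 14)/(10 - 17) ≡ 13/24 mod 31. 24⁻¹ ≡ 22 (mod 31), so λ ≡ 7.
  x = λ² - 17 - 10 = 49 - 27 ≡ 22; y = λ·(17 - 22) - 14 ≡ 13. → (22, 13)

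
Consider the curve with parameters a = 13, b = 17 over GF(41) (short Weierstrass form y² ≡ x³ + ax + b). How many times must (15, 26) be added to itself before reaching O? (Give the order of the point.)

12

2P: tangent at (15, 26): λ = (3·15² + 13)/(2·26) ≡ 32/11. 11⁻¹ ≡ 15 (mod 41) since 11·15 = 165 ≡ 1, so λ ≡ 32·15 ≡ 29.
  x = λ² - 15 - 15 = 841 - 30 ≡ 32; y = λ·(15 - 32) - 26 ≡ 14. → (32, 14)
3P: (32, 14) + (15, 26). λ = (26 - 14)/(15 - 32) ≡ 12/24 mod 41. 24⁻¹ ≡ 12 (mod 41), so λ ≡ 21.
  x = λ² - 32 - 15 = 441 - 47 ≡ 25; y = λ·(32 - 25) - 14 ≡ 10. → (25, 10)
4P: (25, 10) + (15, 26). λ = (26 - 10)/(15 - 25) ≡ 16/31 mod 41. 31⁻¹ ≡ 4 (mod 41) since 31·4 = 124 ≡ 1, so λ ≡ 23.
  x = λ² - 25 - 15 = 529 - 40 ≡ 38; y = λ·(25 - 38) - 10 ≡ 19. → (38, 19)
5P: (38, 19) + (15, 26). λ = (26 - 19)/(15 - 38) ≡ 7/18 mod 41. 18⁻¹ ≡ 16 (mod 41) since 18·16 = 288 ≡ 1, so λ ≡ 30.
  x = λ² - 38 - 15 = 900 - 53 ≡ 27; y = λ·(38 - 27) - 19 ≡ 24. → (27, 24)
6P: (27, 24) + (15, 26). λ = (26 - 24)/(15 - 27) ≡ 2/29 mod 41. 29⁻¹ ≡ 17 (mod 41), so λ ≡ 34.
  x = λ² - 27 - 15 = 1156 - 42 ≡ 7; y = λ·(27 - 7) - 24 ≡ 0. → (7, 0)
7P: (7, 0) + (15, 26). λ = (26 - 0)/(15 - 7) ≡ 26/8 mod 41. 8⁻¹ ≡ 36 (mod 41), so λ ≡ 34.
  x = λ² - 7 - 15 = 1156 - 22 ≡ 27; y = λ·(7 - 27) - 0 ≡ 17. → (27, 17)
8P: (27, 17) + (15, 26). λ = (26 - 17)/(15 - 27) ≡ 9/29 mod 41. 29⁻¹ ≡ 17 (mod 41), so λ ≡ 30.
  x = λ² - 27 - 15 = 900 - 42 ≡ 38; y = λ·(27 - 38) - 17 ≡ 22. → (38, 22)
9P: (38, 22) + (15, 26). λ = (26 - 22)/(15 - 38) ≡ 4/18 mod 41. 18⁻¹ ≡ 16 (mod 41), so λ ≡ 23.
  x = λ² - 38 - 15 = 529 - 53 ≡ 25; y = λ·(38 - 25) - 22 ≡ 31. → (25, 31)
10P: (25, 31) + (15, 26). λ = (26 - 31)/(15 - 25) ≡ 36/31 mod 41. 31⁻¹ ≡ 4 (mod 41) since 31·4 = 124 ≡ 1, so λ ≡ 21.
  x = λ² - 25 - 15 = 441 - 40 ≡ 32; y = λ·(25 - 32) - 31 ≡ 27. → (32, 27)
11P: (32, 27) + (15, 26). λ = (26 - 27)/(15 - 32) ≡ 40/24 mod 41. 24⁻¹ ≡ 12 (mod 41), so λ ≡ 29.
  x = λ² - 32 - 15 = 841 - 47 ≡ 15; y = λ·(32 - 15) - 27 ≡ 15. → (15, 15)
12P: (15, 15) + (15, 26): same x and y₁ ≡ -y₂, so the sum is O.
12P = O, so the order is 12.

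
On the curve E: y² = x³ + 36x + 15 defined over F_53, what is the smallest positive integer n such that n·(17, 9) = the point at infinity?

8

2P: tangent at (17, 9): λ = (3·17² + 36)/(2·9) ≡ 2/18. 18⁻¹ ≡ 3 (mod 53) since 18·3 = 54 ≡ 1, so λ ≡ 2·3 ≡ 6.
  x = λ² - 17 - 17 = 36 - 34 ≡ 2; y = λ·(17 - 2) - 9 ≡ 28. → (2, 28)
3P: (2, 28) + (17, 9). λ = (9 - 28)/(17 - 2) ≡ 34/15 mod 53. 15⁻¹ ≡ 46 (mod 53), so λ ≡ 27.
  x = λ² - 2 - 17 = 729 - 19 ≡ 21; y = λ·(2 - 21) - 28 ≡ 42. → (21, 42)
4P: (21, 42) + (17, 9). λ = (9 - 42)/(17 - 21) ≡ 20/49 mod 53. 49⁻¹ ≡ 13 (mod 53), so λ ≡ 48.
  x = λ² - 21 - 17 = 2304 - 38 ≡ 40; y = λ·(21 - 40) - 42 ≡ 0. → (40, 0)
5P: (40, 0) + (17, 9). λ = (9 - 0)/(17 - 40) ≡ 9/30 mod 53. 30⁻¹ ≡ 23 (mod 53), so λ ≡ 48.
  x = λ² - 40 - 17 = 2304 - 57 ≡ 21; y = λ·(40 - 21) - 0 ≡ 11. → (21, 11)
6P: (21, 11) + (17, 9). λ = (9 - 11)/(17 - 21) ≡ 51/49 mod 53. 49⁻¹ ≡ 13 (mod 53) since 49·13 = 637 ≡ 1, so λ ≡ 27.
  x = λ² - 21 - 17 = 729 - 38 ≡ 2; y = λ·(21 - 2) - 11 ≡ 25. → (2, 25)
7P: (2, 25) + (17, 9). λ = (9 - 25)/(17 - 2) ≡ 37/15 mod 53. 15⁻¹ ≡ 46 (mod 53), so λ ≡ 6.
  x = λ² - 2 - 17 = 36 - 19 ≡ 17; y = λ·(2 - 17) - 25 ≡ 44. → (17, 44)
8P: (17, 44) + (17, 9): same x and y₁ ≡ -y₂, so the sum is the point at infinity.
8P = the point at infinity, so the order is 8.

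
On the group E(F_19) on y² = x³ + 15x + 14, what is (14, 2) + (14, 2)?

(8, 0)

tangent at (14, 2): λ = (3·14² + 15)/(2·2) ≡ 14/4. 4⁻¹ ≡ 5 (mod 19), so λ ≡ 14·5 ≡ 13.
  x = λ² - 14 - 14 = 169 - 28 ≡ 8; y = λ·(14 - 8) - 2 ≡ 0. → (8, 0)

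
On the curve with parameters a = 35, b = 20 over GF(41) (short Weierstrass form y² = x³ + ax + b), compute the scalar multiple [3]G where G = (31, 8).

Repeated addition: build up to 3G.
2G: tangent at (31, 8): λ = (3·31² + 35)/(2·8) ≡ 7/16. 16⁻¹ ≡ 18 (mod 41), so λ ≡ 7·18 ≡ 3.
  x = λ² - 31 - 31 = 9 - 62 ≡ 29; y = λ·(31 - 29) - 8 ≡ 39. → (29, 39)
3G: (29, 39) + (31, 8). λ = (8 - 39)/(31 - 29) ≡ 10/2 mod 41. 2⁻¹ ≡ 21 (mod 41), so λ ≡ 5.
  x = λ² - 29 - 31 = 25 - 60 ≡ 6; y = λ·(29 - 6) - 39 ≡ 35. → (6, 35)

(6, 35)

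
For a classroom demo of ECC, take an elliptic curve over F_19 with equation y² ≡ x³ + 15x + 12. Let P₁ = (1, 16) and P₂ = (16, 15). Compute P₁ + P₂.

(1, 16) + (16, 15). λ = (15 - 16)/(16 - 1) ≡ 18/15 mod 19. 15⁻¹ ≡ 14 (mod 19) since 15·14 = 210 ≡ 1, so λ ≡ 5.
  x = λ² - 1 - 16 = 25 - 17 ≡ 8; y = λ·(1 - 8) - 16 ≡ 6. → (8, 6)

(8, 6)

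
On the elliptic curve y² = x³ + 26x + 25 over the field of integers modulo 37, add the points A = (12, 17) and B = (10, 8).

(12, 17) + (10, 8). λ = (8 - 17)/(10 - 12) ≡ 28/35 mod 37. 35⁻¹ ≡ 18 (mod 37), so λ ≡ 23.
  x = λ² - 12 - 10 = 529 - 22 ≡ 26; y = λ·(12 - 26) - 17 ≡ 31. → (26, 31)

(26, 31)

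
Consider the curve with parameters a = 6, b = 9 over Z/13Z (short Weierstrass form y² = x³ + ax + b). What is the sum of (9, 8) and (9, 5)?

O

The two points share x = 9 and their y-coordinates satisfy 8 + 5 ≡ 0 (mod 13), so they are inverses. Their sum is ∞.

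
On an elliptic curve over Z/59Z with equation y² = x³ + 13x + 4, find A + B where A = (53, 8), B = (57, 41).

(53, 8) + (57, 41). λ = (41 - 8)/(57 - 53) ≡ 33/4 mod 59. 4⁻¹ ≡ 15 (mod 59) since 4·15 = 60 ≡ 1, so λ ≡ 23.
  x = λ² - 53 - 57 = 529 - 110 ≡ 6; y = λ·(53 - 6) - 8 ≡ 11. → (6, 11)

(6, 11)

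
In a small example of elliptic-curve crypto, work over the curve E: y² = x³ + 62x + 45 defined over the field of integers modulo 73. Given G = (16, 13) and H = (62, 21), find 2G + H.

(29, 5)

First 2G:
Repeated addition: build up to 2G.
2G: tangent at (16, 13): λ = (3·16² + 62)/(2·13) ≡ 27/26. 26⁻¹ ≡ 59 (mod 73) since 26·59 = 1534 ≡ 1, so λ ≡ 27·59 ≡ 60.
  x = λ² - 16 - 16 = 3600 - 32 ≡ 64; y = λ·(16 - 64) - 13 ≡ 27. → (64, 27)
2G = (64, 27).
Finally 2G + H:
(64, 27) + (62, 21). λ = (21 - 27)/(62 - 64) ≡ 67/71 mod 73. 71⁻¹ ≡ 36 (mod 73) since 71·36 = 2556 ≡ 1, so λ ≡ 3.
  x = λ² - 64 - 62 = 9 - 126 ≡ 29; y = λ·(64 - 29) - 27 ≡ 5. → (29, 5)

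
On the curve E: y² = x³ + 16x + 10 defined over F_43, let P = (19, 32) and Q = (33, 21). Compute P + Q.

(19, 32) + (33, 21). λ = (21 - 32)/(33 - 19) ≡ 32/14 mod 43. 14⁻¹ ≡ 40 (mod 43) since 14·40 = 560 ≡ 1, so λ ≡ 33.
  x = λ² - 19 - 33 = 1089 - 52 ≡ 5; y = λ·(19 - 5) - 32 ≡ 0. → (5, 0)

(5, 0)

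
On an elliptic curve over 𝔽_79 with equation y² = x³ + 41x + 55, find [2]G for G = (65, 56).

(60, 1)

tangent at (65, 56): λ = (3·65² + 41)/(2·56) ≡ 76/33. 33⁻¹ ≡ 12 (mod 79) since 33·12 = 396 ≡ 1, so λ ≡ 76·12 ≡ 43.
  x = λ² - 65 - 65 = 1849 - 130 ≡ 60; y = λ·(65 - 60) - 56 ≡ 1. → (60, 1)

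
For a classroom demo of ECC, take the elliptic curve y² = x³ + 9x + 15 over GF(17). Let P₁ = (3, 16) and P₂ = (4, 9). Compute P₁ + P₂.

(8, 2)

(3, 16) + (4, 9). λ = (9 - 16)/(4 - 3) ≡ 10/1 mod 17. 1⁻¹ ≡ 1 (mod 17) since 1·1 = 1 ≡ 1, so λ ≡ 10.
  x = λ² - 3 - 4 = 100 - 7 ≡ 8; y = λ·(3 - 8) - 16 ≡ 2. → (8, 2)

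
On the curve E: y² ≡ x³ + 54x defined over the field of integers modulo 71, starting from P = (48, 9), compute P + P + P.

(45, 30)

Repeated addition: build up to 3P.
2P: tangent at (48, 9): λ = (3·48² + 54)/(2·9) ≡ 8/18. 18⁻¹ ≡ 4 (mod 71), so λ ≡ 8·4 ≡ 32.
  x = λ² - 48 - 48 = 1024 - 96 ≡ 5; y = λ·(48 - 5) - 9 ≡ 18. → (5, 18)
3P: (5, 18) + (48, 9). λ = (9 - 18)/(48 - 5) ≡ 62/43 mod 71. 43⁻¹ ≡ 38 (mod 71) since 43·38 = 1634 ≡ 1, so λ ≡ 13.
  x = λ² - 5 - 48 = 169 - 53 ≡ 45; y = λ·(5 - 45) - 18 ≡ 30. → (45, 30)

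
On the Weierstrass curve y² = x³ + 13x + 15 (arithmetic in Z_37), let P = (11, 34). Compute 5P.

(30, 5)

Double-and-add on 5 = (101)₂. Start with P = (11, 34) for the leading 1-bit.
double: tangent at (11, 34): λ = (3·11² + 13)/(2·34) ≡ 6/31. 31⁻¹ ≡ 6 (mod 37), so λ ≡ 6·6 ≡ 36.
  x = λ² - 11 - 11 = 1296 - 22 ≡ 16; y = λ·(11 - 16) - 34 ≡ 8. → (16, 8)
double: tangent at (16, 8): λ = (3·16² + 13)/(2·8) ≡ 4/16. 16⁻¹ ≡ 7 (mod 37) since 16·7 = 112 ≡ 1, so λ ≡ 4·7 ≡ 28.
  x = λ² - 16 - 16 = 784 - 32 ≡ 12; y = λ·(16 - 12) - 8 ≡ 30. → (12, 30)
add P: (12, 30) + (11, 34). λ = (34 - 30)/(11 - 12) ≡ 4/36 mod 37. 36⁻¹ ≡ 36 (mod 37) since 36·36 = 1296 ≡ 1, so λ ≡ 33.
  x = λ² - 12 - 11 = 1089 - 23 ≡ 30; y = λ·(12 - 30) - 30 ≡ 5. → (30, 5)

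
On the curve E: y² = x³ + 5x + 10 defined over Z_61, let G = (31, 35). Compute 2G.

(18, 36)

tangent at (31, 35): λ = (3·31² + 5)/(2·35) ≡ 21/9. 9⁻¹ ≡ 34 (mod 61) since 9·34 = 306 ≡ 1, so λ ≡ 21·34 ≡ 43.
  x = λ² - 31 - 31 = 1849 - 62 ≡ 18; y = λ·(31 - 18) - 35 ≡ 36. → (18, 36)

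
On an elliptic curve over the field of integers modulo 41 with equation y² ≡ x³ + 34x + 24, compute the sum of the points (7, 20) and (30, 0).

(27, 17)

(7, 20) + (30, 0). λ = (0 - 20)/(30 - 7) ≡ 21/23 mod 41. 23⁻¹ ≡ 25 (mod 41) since 23·25 = 575 ≡ 1, so λ ≡ 33.
  x = λ² - 7 - 30 = 1089 - 37 ≡ 27; y = λ·(7 - 27) - 20 ≡ 17. → (27, 17)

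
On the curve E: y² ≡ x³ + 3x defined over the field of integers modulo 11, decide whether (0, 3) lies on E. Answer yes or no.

y² = 3² ≡ 9; x³ + 3x + 0 = 0 ≡ 0 (mod 11). 9 ≠ 0.

no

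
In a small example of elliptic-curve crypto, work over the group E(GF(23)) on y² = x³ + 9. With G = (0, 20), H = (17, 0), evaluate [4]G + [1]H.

(12, 9)

First 4G:
Double-and-add on 4 = (100)₂. Start with G = (0, 20) for the leading 1-bit.
double: tangent at (0, 20): λ = (3·0² + 0)/(2·20) ≡ 0/17. 17⁻¹ ≡ 19 (mod 23), so λ ≡ 0·19 ≡ 0.
  x = λ² - 0 - 0 = 0 - 0 ≡ 0; y = λ·(0 - 0) - 20 ≡ 3. → (0, 3)
double: tangent at (0, 3): λ = (3·0² + 0)/(2·3) ≡ 0/6. 6⁻¹ ≡ 4 (mod 23), so λ ≡ 0·4 ≡ 0.
  x = λ² - 0 - 0 = 0 - 0 ≡ 0; y = λ·(0 - 0) - 3 ≡ 20. → (0, 20)
4G = (0, 20).
Finally 4G + H:
(0, 20) + (17, 0). λ = (0 - 20)/(17 - 0) ≡ 3/17 mod 23. 17⁻¹ ≡ 19 (mod 23) since 17·19 = 323 ≡ 1, so λ ≡ 11.
  x = λ² - 0 - 17 = 121 - 17 ≡ 12; y = λ·(0 - 12) - 20 ≡ 9. → (12, 9)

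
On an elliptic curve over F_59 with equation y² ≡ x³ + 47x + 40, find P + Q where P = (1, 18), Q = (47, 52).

(1, 18) + (47, 52). λ = (52 - 18)/(47 - 1) ≡ 34/46 mod 59. 46⁻¹ ≡ 9 (mod 59) since 46·9 = 414 ≡ 1, so λ ≡ 11.
  x = λ² - 1 - 47 = 121 - 48 ≡ 14; y = λ·(1 - 14) - 18 ≡ 16. → (14, 16)

(14, 16)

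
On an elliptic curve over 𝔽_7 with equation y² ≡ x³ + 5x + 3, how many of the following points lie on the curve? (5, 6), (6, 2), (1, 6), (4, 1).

1

(5, 6): 6² ≡ 1, rhs ≡ 6 → off.
(6, 2): 2² ≡ 4, rhs ≡ 4 → on.
(1, 6): 6² ≡ 1, rhs ≡ 2 → off.
(4, 1): 1² ≡ 1, rhs ≡ 3 → off.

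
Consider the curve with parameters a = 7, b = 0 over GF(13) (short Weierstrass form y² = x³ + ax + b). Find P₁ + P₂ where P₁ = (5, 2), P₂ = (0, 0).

(4, 1)

(5, 2) + (0, 0). λ = (0 - 2)/(0 - 5) ≡ 11/8 mod 13. 8⁻¹ ≡ 5 (mod 13), so λ ≡ 3.
  x = λ² - 5 - 0 = 9 - 5 ≡ 4; y = λ·(5 - 4) - 2 ≡ 1. → (4, 1)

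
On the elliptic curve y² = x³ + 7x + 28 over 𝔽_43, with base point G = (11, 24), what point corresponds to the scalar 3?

(20, 16)

Repeated addition: build up to 3G.
2G: tangent at (11, 24): λ = (3·11² + 7)/(2·24) ≡ 26/5. 5⁻¹ ≡ 26 (mod 43), so λ ≡ 26·26 ≡ 31.
  x = λ² - 11 - 11 = 961 - 22 ≡ 36; y = λ·(11 - 36) - 24 ≡ 18. → (36, 18)
3G: (36, 18) + (11, 24). λ = (24 - 18)/(11 - 36) ≡ 6/18 mod 43. 18⁻¹ ≡ 12 (mod 43), so λ ≡ 29.
  x = λ² - 36 - 11 = 841 - 47 ≡ 20; y = λ·(36 - 20) - 18 ≡ 16. → (20, 16)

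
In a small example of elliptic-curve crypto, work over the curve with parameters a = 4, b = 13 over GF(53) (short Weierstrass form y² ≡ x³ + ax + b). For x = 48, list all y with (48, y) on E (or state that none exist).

none

x³ + 4x + 13 = 110797 ≡ 27 (mod 53).
27 is a non-residue mod 53; no y exists.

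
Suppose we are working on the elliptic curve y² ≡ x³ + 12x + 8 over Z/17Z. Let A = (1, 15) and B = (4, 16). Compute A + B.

(1, 15) + (4, 16). λ = (16 - 15)/(4 - 1) ≡ 1/3 mod 17. 3⁻¹ ≡ 6 (mod 17) since 3·6 = 18 ≡ 1, so λ ≡ 6.
  x = λ² - 1 - 4 = 36 - 5 ≡ 14; y = λ·(1 - 14) - 15 ≡ 9. → (14, 9)

(14, 9)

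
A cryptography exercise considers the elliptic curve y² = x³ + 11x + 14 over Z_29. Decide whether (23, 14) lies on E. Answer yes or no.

y² = 14² ≡ 22; x³ + 11x + 14 = 12434 ≡ 22 (mod 29). 22 = 22.

yes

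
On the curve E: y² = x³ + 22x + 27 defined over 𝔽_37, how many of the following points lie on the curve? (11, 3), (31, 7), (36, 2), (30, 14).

4

(11, 3): 3² ≡ 9, rhs ≡ 9 → on.
(31, 7): 7² ≡ 12, rhs ≡ 12 → on.
(36, 2): 2² ≡ 4, rhs ≡ 4 → on.
(30, 14): 14² ≡ 11, rhs ≡ 11 → on.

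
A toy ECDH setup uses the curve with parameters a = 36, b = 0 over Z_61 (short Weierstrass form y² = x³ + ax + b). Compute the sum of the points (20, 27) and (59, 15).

(7, 30)

(20, 27) + (59, 15). λ = (15 - 27)/(59 - 20) ≡ 49/39 mod 61. 39⁻¹ ≡ 36 (mod 61), so λ ≡ 56.
  x = λ² - 20 - 59 = 3136 - 79 ≡ 7; y = λ·(20 - 7) - 27 ≡ 30. → (7, 30)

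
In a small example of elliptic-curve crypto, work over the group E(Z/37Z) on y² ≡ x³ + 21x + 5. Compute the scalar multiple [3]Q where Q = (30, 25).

Repeated addition: build up to 3Q.
2Q: tangent at (30, 25): λ = (3·30² + 21)/(2·25) ≡ 20/13. 13⁻¹ ≡ 20 (mod 37), so λ ≡ 20·20 ≡ 30.
  x = λ² - 30 - 30 = 900 - 60 ≡ 26; y = λ·(30 - 26) - 25 ≡ 21. → (26, 21)
3Q: (26, 21) + (30, 25). λ = (25 - 21)/(30 - 26) ≡ 4/4 mod 37. 4⁻¹ ≡ 28 (mod 37), so λ ≡ 1.
  x = λ² - 26 - 30 = 1 - 56 ≡ 19; y = λ·(26 - 19) - 21 ≡ 23. → (19, 23)

(19, 23)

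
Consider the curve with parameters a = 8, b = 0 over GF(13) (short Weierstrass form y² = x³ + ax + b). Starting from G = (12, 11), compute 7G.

Repeated addition: build up to 7G.
2G: tangent at (12, 11): λ = (3·12² + 8)/(2·11) ≡ 11/9. 9⁻¹ ≡ 3 (mod 13) since 9·3 = 27 ≡ 1, so λ ≡ 11·3 ≡ 7.
  x = λ² - 12 - 12 = 49 - 24 ≡ 12; y = λ·(12 - 12) - 11 ≡ 2. → (12, 2)
3G: (12, 2) + (12, 11): same x and y₁ ≡ -y₂, so the sum is the point at infinity.
4G: the point at infinity + (12, 11) = (12, 11) (identity).
5G: tangent at (12, 11): λ = (3·12² + 8)/(2·11) ≡ 11/9. 9⁻¹ ≡ 3 (mod 13), so λ ≡ 11·3 ≡ 7.
  x = λ² - 12 - 12 = 49 - 24 ≡ 12; y = λ·(12 - 12) - 11 ≡ 2. → (12, 2)
6G: (12, 2) + (12, 11): same x and y₁ ≡ -y₂, so the sum is the point at infinity.
7G: the point at infinity + (12, 11) = (12, 11) (identity).

(12, 11)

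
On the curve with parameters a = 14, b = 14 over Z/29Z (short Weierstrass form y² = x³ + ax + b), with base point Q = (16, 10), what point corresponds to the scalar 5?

(16, 19)

Repeated addition: build up to 5Q.
2Q: tangent at (16, 10): λ = (3·16² + 14)/(2·10) ≡ 28/20. 20⁻¹ ≡ 16 (mod 29), so λ ≡ 28·16 ≡ 13.
  x = λ² - 16 - 16 = 169 - 32 ≡ 21; y = λ·(16 - 21) - 10 ≡ 12. → (21, 12)
3Q: (21, 12) + (16, 10). λ = (10 - 12)/(16 - 21) ≡ 27/24 mod 29. 24⁻¹ ≡ 23 (mod 29), so λ ≡ 12.
  x = λ² - 21 - 16 = 144 - 37 ≡ 20; y = λ·(21 - 20) - 12 ≡ 0. → (20, 0)
4Q: (20, 0) + (16, 10). λ = (10 - 0)/(16 - 20) ≡ 10/25 mod 29. 25⁻¹ ≡ 7 (mod 29), so λ ≡ 12.
  x = λ² - 20 - 16 = 144 - 36 ≡ 21; y = λ·(20 - 21) - 0 ≡ 17. → (21, 17)
5Q: (21, 17) + (16, 10). λ = (10 - 17)/(16 - 21) ≡ 22/24 mod 29. 24⁻¹ ≡ 23 (mod 29) since 24·23 = 552 ≡ 1, so λ ≡ 13.
  x = λ² - 21 - 16 = 169 - 37 ≡ 16; y = λ·(21 - 16) - 17 ≡ 19. → (16, 19)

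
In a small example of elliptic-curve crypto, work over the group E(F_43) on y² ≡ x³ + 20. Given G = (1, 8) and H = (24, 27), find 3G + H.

(26, 40)

First 3G:
Repeated addition: build up to 3G.
2G: tangent at (1, 8): λ = (3·1² + 0)/(2·8) ≡ 3/16. 16⁻¹ ≡ 35 (mod 43), so λ ≡ 3·35 ≡ 19.
  x = λ² - 1 - 1 = 361 - 2 ≡ 15; y = λ·(1 - 15) - 8 ≡ 27. → (15, 27)
3G: (15, 27) + (1, 8). λ = (8 - 27)/(1 - 15) ≡ 24/29 mod 43. 29⁻¹ ≡ 3 (mod 43) since 29·3 = 87 ≡ 1, so λ ≡ 29.
  x = λ² - 15 - 1 = 841 - 16 ≡ 8; y = λ·(15 - 8) - 27 ≡ 4. → (8, 4)
3G = (8, 4).
Finally 3G + H:
(8, 4) + (24, 27). λ = (27 - 4)/(24 - 8) ≡ 23/16 mod 43. 16⁻¹ ≡ 35 (mod 43), so λ ≡ 31.
  x = λ² - 8 - 24 = 961 - 32 ≡ 26; y = λ·(8 - 26) - 4 ≡ 40. → (26, 40)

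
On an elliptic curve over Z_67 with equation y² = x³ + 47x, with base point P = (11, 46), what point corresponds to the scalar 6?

Double-and-add on 6 = (110)₂. Start with P = (11, 46) for the leading 1-bit.
double: tangent at (11, 46): λ = (3·11² + 47)/(2·46) ≡ 8/25. 25⁻¹ ≡ 59 (mod 67) since 25·59 = 1475 ≡ 1, so λ ≡ 8·59 ≡ 3.
  x = λ² - 11 - 11 = 9 - 22 ≡ 54; y = λ·(11 - 54) - 46 ≡ 26. → (54, 26)
add P: (54, 26) + (11, 46). λ = (46 - 26)/(11 - 54) ≡ 20/24 mod 67. 24⁻¹ ≡ 14 (mod 67), so λ ≡ 12.
  x = λ² - 54 - 11 = 144 - 65 ≡ 12; y = λ·(54 - 12) - 26 ≡ 9. → (12, 9)
double: tangent at (12, 9): λ = (3·12² + 47)/(2·9) ≡ 10/18. 18⁻¹ ≡ 41 (mod 67) since 18·41 = 738 ≡ 1, so λ ≡ 10·41 ≡ 8.
  x = λ² - 12 - 12 = 64 - 24 ≡ 40; y = λ·(12 - 40) - 9 ≡ 35. → (40, 35)

(40, 35)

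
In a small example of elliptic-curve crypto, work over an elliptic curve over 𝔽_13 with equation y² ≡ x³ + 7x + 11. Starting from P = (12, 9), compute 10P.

Double-and-add on 10 = (1010)₂. Start with P = (12, 9) for the leading 1-bit.
double: tangent at (12, 9): λ = (3·12² + 7)/(2·9) ≡ 10/5. 5⁻¹ ≡ 8 (mod 13), so λ ≡ 10·8 ≡ 2.
  x = λ² - 12 - 12 = 4 - 24 ≡ 6; y = λ·(12 - 6) - 9 ≡ 3. → (6, 3)
double: tangent at (6, 3): λ = (3·6² + 7)/(2·3) ≡ 11/6. 6⁻¹ ≡ 11 (mod 13), so λ ≡ 11·11 ≡ 4.
  x = λ² - 6 - 6 = 16 - 12 ≡ 4; y = λ·(6 - 4) - 3 ≡ 5. → (4, 5)
add P: (4, 5) + (12, 9). λ = (9 - 5)/(12 - 4) ≡ 4/8 mod 13. 8⁻¹ ≡ 5 (mod 13) since 8·5 = 40 ≡ 1, so λ ≡ 7.
  x = λ² - 4 - 12 = 49 - 16 ≡ 7; y = λ·(4 - 7) - 5 ≡ 0. → (7, 0)
double: (7, 0) + (7, 0): same x and y₁ ≡ -y₂, so the sum is ∞.

O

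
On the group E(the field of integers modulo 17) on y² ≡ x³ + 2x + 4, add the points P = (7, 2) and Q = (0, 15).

(2, 13)

(7, 2) + (0, 15). λ = (15 - 2)/(0 - 7) ≡ 13/10 mod 17. 10⁻¹ ≡ 12 (mod 17) since 10·12 = 120 ≡ 1, so λ ≡ 3.
  x = λ² - 7 - 0 = 9 - 7 ≡ 2; y = λ·(7 - 2) - 2 ≡ 13. → (2, 13)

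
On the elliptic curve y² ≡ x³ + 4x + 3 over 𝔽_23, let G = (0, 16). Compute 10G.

Double-and-add on 10 = (1010)₂. Start with G = (0, 16) for the leading 1-bit.
double: tangent at (0, 16): λ = (3·0² + 4)/(2·16) ≡ 4/9. 9⁻¹ ≡ 18 (mod 23), so λ ≡ 4·18 ≡ 3.
  x = λ² - 0 - 0 = 9 - 0 ≡ 9; y = λ·(0 - 9) - 16 ≡ 3. → (9, 3)
double: tangent at (9, 3): λ = (3·9² + 4)/(2·3) ≡ 17/6. 6⁻¹ ≡ 4 (mod 23), so λ ≡ 17·4 ≡ 22.
  x = λ² - 9 - 9 = 484 - 18 ≡ 6; y = λ·(9 - 6) - 3 ≡ 17. → (6, 17)
add G: (6, 17) + (0, 16). λ = (16 - 17)/(0 - 6) ≡ 22/17 mod 23. 17⁻¹ ≡ 19 (mod 23), so λ ≡ 4.
  x = λ² - 6 - 0 = 16 - 6 ≡ 10; y = λ·(6 - 10) - 17 ≡ 13. → (10, 13)
double: tangent at (10, 13): λ = (3·10² + 4)/(2·13) ≡ 5/3. 3⁻¹ ≡ 8 (mod 23) since 3·8 = 24 ≡ 1, so λ ≡ 5·8 ≡ 17.
  x = λ² - 10 - 10 = 289 - 20 ≡ 16; y = λ·(10 - 16) - 13 ≡ 0. → (16, 0)

(16, 0)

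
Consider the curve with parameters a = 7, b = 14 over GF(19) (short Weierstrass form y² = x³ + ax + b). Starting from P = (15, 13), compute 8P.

Double-and-add on 8 = (1000)₂. Start with P = (15, 13) for the leading 1-bit.
double: tangent at (15, 13): λ = (3·15² + 7)/(2·13) ≡ 17/7. 7⁻¹ ≡ 11 (mod 19), so λ ≡ 17·11 ≡ 16.
  x = λ² - 15 - 15 = 256 - 30 ≡ 17; y = λ·(15 - 17) - 13 ≡ 12. → (17, 12)
double: tangent at (17, 12): λ = (3·17² + 7)/(2·12) ≡ 0/5. 5⁻¹ ≡ 4 (mod 19) since 5·4 = 20 ≡ 1, so λ ≡ 0·4 ≡ 0.
  x = λ² - 17 - 17 = 0 - 34 ≡ 4; y = λ·(17 - 4) - 12 ≡ 7. → (4, 7)
double: tangent at (4, 7): λ = (3·4² + 7)/(2·7) ≡ 17/14. 14⁻¹ ≡ 15 (mod 19), so λ ≡ 17·15 ≡ 8.
  x = λ² - 4 - 4 = 64 - 8 ≡ 18; y = λ·(4 - 18) - 7 ≡ 14. → (18, 14)

(18, 14)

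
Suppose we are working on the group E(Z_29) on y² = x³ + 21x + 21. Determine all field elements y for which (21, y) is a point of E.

none

x³ + 21x + 21 = 9723 ≡ 8 (mod 29).
8 is a non-residue mod 29; no y exists.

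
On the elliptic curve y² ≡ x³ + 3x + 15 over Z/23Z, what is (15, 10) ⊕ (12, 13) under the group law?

(20, 18)

(15, 10) + (12, 13). λ = (13 - 10)/(12 - 15) ≡ 3/20 mod 23. 20⁻¹ ≡ 15 (mod 23), so λ ≡ 22.
  x = λ² - 15 - 12 = 484 - 27 ≡ 20; y = λ·(15 - 20) - 10 ≡ 18. → (20, 18)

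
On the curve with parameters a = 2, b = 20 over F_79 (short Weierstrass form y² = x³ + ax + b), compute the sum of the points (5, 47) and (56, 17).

(5, 47) + (56, 17). λ = (17 - 47)/(56 - 5) ≡ 49/51 mod 79. 51⁻¹ ≡ 31 (mod 79), so λ ≡ 18.
  x = λ² - 5 - 56 = 324 - 61 ≡ 26; y = λ·(5 - 26) - 47 ≡ 49. → (26, 49)

(26, 49)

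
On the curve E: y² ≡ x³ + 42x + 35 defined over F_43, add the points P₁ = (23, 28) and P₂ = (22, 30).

(23, 28) + (22, 30). λ = (30 - 28)/(22 - 23) ≡ 2/42 mod 43. 42⁻¹ ≡ 42 (mod 43), so λ ≡ 41.
  x = λ² - 23 - 22 = 1681 - 45 ≡ 2; y = λ·(23 - 2) - 28 ≡ 16. → (2, 16)

(2, 16)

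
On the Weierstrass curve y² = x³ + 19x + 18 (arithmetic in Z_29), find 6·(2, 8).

(7, 28)

Write P = (2, 8).
Double-and-add on 6 = (110)₂. Start with P = (2, 8) for the leading 1-bit.
double: tangent at (2, 8): λ = (3·2² + 19)/(2·8) ≡ 2/16. 16⁻¹ ≡ 20 (mod 29) since 16·20 = 320 ≡ 1, so λ ≡ 2·20 ≡ 11.
  x = λ² - 2 - 2 = 121 - 4 ≡ 1; y = λ·(2 - 1) - 8 ≡ 3. → (1, 3)
add P: (1, 3) + (2, 8). λ = (8 - 3)/(2 - 1) ≡ 5/1 mod 29. 1⁻¹ ≡ 1 (mod 29), so λ ≡ 5.
  x = λ² - 1 - 2 = 25 - 3 ≡ 22; y = λ·(1 - 22) - 3 ≡ 8. → (22, 8)
double: tangent at (22, 8): λ = (3·22² + 19)/(2·8) ≡ 21/16. 16⁻¹ ≡ 20 (mod 29) since 16·20 = 320 ≡ 1, so λ ≡ 21·20 ≡ 14.
  x = λ² - 22 - 22 = 196 - 44 ≡ 7; y = λ·(22 - 7) - 8 ≡ 28. → (7, 28)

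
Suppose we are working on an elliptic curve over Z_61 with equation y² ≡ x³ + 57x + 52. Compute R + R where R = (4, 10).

tangent at (4, 10): λ = (3·4² + 57)/(2·10) ≡ 44/20. 20⁻¹ ≡ 58 (mod 61) since 20·58 = 1160 ≡ 1, so λ ≡ 44·58 ≡ 51.
  x = λ² - 4 - 4 = 2601 - 8 ≡ 31; y = λ·(4 - 31) - 10 ≡ 16. → (31, 16)

(31, 16)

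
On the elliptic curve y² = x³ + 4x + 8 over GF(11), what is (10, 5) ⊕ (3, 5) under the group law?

(9, 6)

(10, 5) + (3, 5). λ = (5 - 5)/(3 - 10) ≡ 0/4 mod 11. 4⁻¹ ≡ 3 (mod 11), so λ ≡ 0.
  x = λ² - 10 - 3 = 0 - 13 ≡ 9; y = λ·(10 - 9) - 5 ≡ 6. → (9, 6)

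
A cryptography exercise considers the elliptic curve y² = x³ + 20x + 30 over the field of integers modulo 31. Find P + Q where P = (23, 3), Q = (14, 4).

(23, 3) + (14, 4). λ = (4 - 3)/(14 - 23) ≡ 1/22 mod 31. 22⁻¹ ≡ 24 (mod 31) since 22·24 = 528 ≡ 1, so λ ≡ 24.
  x = λ² - 23 - 14 = 576 - 37 ≡ 12; y = λ·(23 - 12) - 3 ≡ 13. → (12, 13)

(12, 13)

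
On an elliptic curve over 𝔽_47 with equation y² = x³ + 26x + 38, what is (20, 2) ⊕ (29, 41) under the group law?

(20, 2) + (29, 41). λ = (41 - 2)/(29 - 20) ≡ 39/9 mod 47. 9⁻¹ ≡ 21 (mod 47), so λ ≡ 20.
  x = λ² - 20 - 29 = 400 - 49 ≡ 22; y = λ·(20 - 22) - 2 ≡ 5. → (22, 5)

(22, 5)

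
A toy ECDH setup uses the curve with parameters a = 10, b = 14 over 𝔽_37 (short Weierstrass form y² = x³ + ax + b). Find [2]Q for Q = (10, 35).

tangent at (10, 35): λ = (3·10² + 10)/(2·35) ≡ 14/33. 33⁻¹ ≡ 9 (mod 37) since 33·9 = 297 ≡ 1, so λ ≡ 14·9 ≡ 15.
  x = λ² - 10 - 10 = 225 - 20 ≡ 20; y = λ·(10 - 20) - 35 ≡ 0. → (20, 0)

(20, 0)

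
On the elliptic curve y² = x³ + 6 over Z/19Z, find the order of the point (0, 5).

3

2P: tangent at (0, 5): λ = (3·0² + 0)/(2·5) ≡ 0/10. 10⁻¹ ≡ 2 (mod 19), so λ ≡ 0·2 ≡ 0.
  x = λ² - 0 - 0 = 0 - 0 ≡ 0; y = λ·(0 - 0) - 5 ≡ 14. → (0, 14)
3P: (0, 14) + (0, 5): same x and y₁ ≡ -y₂, so the sum is O.
3P = O, so the order is 3.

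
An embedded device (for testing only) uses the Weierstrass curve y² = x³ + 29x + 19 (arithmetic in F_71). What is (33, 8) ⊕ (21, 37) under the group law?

(33, 8) + (21, 37). λ = (37 - 8)/(21 - 33) ≡ 29/59 mod 71. 59⁻¹ ≡ 65 (mod 71) since 59·65 = 3835 ≡ 1, so λ ≡ 39.
  x = λ² - 33 - 21 = 1521 - 54 ≡ 47; y = λ·(33 - 47) - 8 ≡ 14. → (47, 14)

(47, 14)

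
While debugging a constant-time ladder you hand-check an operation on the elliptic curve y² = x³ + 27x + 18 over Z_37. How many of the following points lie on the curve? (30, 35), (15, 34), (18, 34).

2

(30, 35): 35² ≡ 4, rhs ≡ 4 → on.
(15, 34): 34² ≡ 9, rhs ≡ 24 → off.
(18, 34): 34² ≡ 9, rhs ≡ 9 → on.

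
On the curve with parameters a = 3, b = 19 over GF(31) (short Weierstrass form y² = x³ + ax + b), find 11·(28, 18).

(29, 25)

Write Q = (28, 18).
Repeated addition: build up to 11Q.
2Q: tangent at (28, 18): λ = (3·28² + 3)/(2·18) ≡ 30/5. 5⁻¹ ≡ 25 (mod 31), so λ ≡ 30·25 ≡ 6.
  x = λ² - 28 - 28 = 36 - 56 ≡ 11; y = λ·(28 - 11) - 18 ≡ 22. → (11, 22)
3Q: (11, 22) + (28, 18). λ = (18 - 22)/(28 - 11) ≡ 27/17 mod 31. 17⁻¹ ≡ 11 (mod 31) since 17·11 = 187 ≡ 1, so λ ≡ 18.
  x = λ² - 11 - 28 = 324 - 39 ≡ 6; y = λ·(11 - 6) - 22 ≡ 6. → (6, 6)
4Q: (6, 6) + (28, 18). λ = (18 - 6)/(28 - 6) ≡ 12/22 mod 31. 22⁻¹ ≡ 24 (mod 31), so λ ≡ 9.
  x = λ² - 6 - 28 = 81 - 34 ≡ 16; y = λ·(6 - 16) - 6 ≡ 28. → (16, 28)
5Q: (16, 28) + (28, 18). λ = (18 - 28)/(28 - 16) ≡ 21/12 mod 31. 12⁻¹ ≡ 13 (mod 31), so λ ≡ 25.
  x = λ² - 16 - 28 = 625 - 44 ≡ 23; y = λ·(16 - 23) - 28 ≡ 14. → (23, 14)
6Q: (23, 14) + (28, 18). λ = (18 - 14)/(28 - 23) ≡ 4/5 mod 31. 5⁻¹ ≡ 25 (mod 31), so λ ≡ 7.
  x = λ² - 23 - 28 = 49 - 51 ≡ 29; y = λ·(23 - 29) - 14 ≡ 6. → (29, 6)
7Q: (29, 6) + (28, 18). λ = (18 - 6)/(28 - 29) ≡ 12/30 mod 31. 30⁻¹ ≡ 30 (mod 31), so λ ≡ 19.
  x = λ² - 29 - 28 = 361 - 57 ≡ 25; y = λ·(29 - 25) - 6 ≡ 8. → (25, 8)
8Q: (25, 8) + (28, 18). λ = (18 - 8)/(28 - 25) ≡ 10/3 mod 31. 3⁻¹ ≡ 21 (mod 31), so λ ≡ 24.
  x = λ² - 25 - 28 = 576 - 53 ≡ 27; y = λ·(25 - 27) - 8 ≡ 6. → (27, 6)
9Q: (27, 6) + (28, 18). λ = (18 - 6)/(28 - 27) ≡ 12/1 mod 31. 1⁻¹ ≡ 1 (mod 31), so λ ≡ 12.
  x = λ² - 27 - 28 = 144 - 55 ≡ 27; y = λ·(27 - 27) - 6 ≡ 25. → (27, 25)
10Q: (27, 25) + (28, 18). λ = (18 - 25)/(28 - 27) ≡ 24/1 mod 31. 1⁻¹ ≡ 1 (mod 31) since 1·1 = 1 ≡ 1, so λ ≡ 24.
  x = λ² - 27 - 28 = 576 - 55 ≡ 25; y = λ·(27 - 25) - 25 ≡ 23. → (25, 23)
11Q: (25, 23) + (28, 18). λ = (18 - 23)/(28 - 25) ≡ 26/3 mod 31. 3⁻¹ ≡ 21 (mod 31), so λ ≡ 19.
  x = λ² - 25 - 28 = 361 - 53 ≡ 29; y = λ·(25 - 29) - 23 ≡ 25. → (29, 25)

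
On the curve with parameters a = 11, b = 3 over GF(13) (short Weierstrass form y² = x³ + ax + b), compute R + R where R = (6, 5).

(0, 4)

tangent at (6, 5): λ = (3·6² + 11)/(2·5) ≡ 2/10. 10⁻¹ ≡ 4 (mod 13) since 10·4 = 40 ≡ 1, so λ ≡ 2·4 ≡ 8.
  x = λ² - 6 - 6 = 64 - 12 ≡ 0; y = λ·(6 - 0) - 5 ≡ 4. → (0, 4)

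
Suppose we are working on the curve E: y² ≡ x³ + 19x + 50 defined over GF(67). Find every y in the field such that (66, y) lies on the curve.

none

x³ + 19x + 50 = 288800 ≡ 30 (mod 67).
30 is a non-residue mod 67; no y exists.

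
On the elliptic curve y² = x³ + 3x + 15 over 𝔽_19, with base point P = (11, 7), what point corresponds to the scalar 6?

Double-and-add on 6 = (110)₂. Start with P = (11, 7) for the leading 1-bit.
double: tangent at (11, 7): λ = (3·11² + 3)/(2·7) ≡ 5/14. 14⁻¹ ≡ 15 (mod 19) since 14·15 = 210 ≡ 1, so λ ≡ 5·15 ≡ 18.
  x = λ² - 11 - 11 = 324 - 22 ≡ 17; y = λ·(11 - 17) - 7 ≡ 18. → (17, 18)
add P: (17, 18) + (11, 7). λ = (7 - 18)/(11 - 17) ≡ 8/13 mod 19. 13⁻¹ ≡ 3 (mod 19), so λ ≡ 5.
  x = λ² - 17 - 11 = 25 - 28 ≡ 16; y = λ·(17 - 16) - 18 ≡ 6. → (16, 6)
double: tangent at (16, 6): λ = (3·16² + 3)/(2·6) ≡ 11/12. 12⁻¹ ≡ 8 (mod 19) since 12·8 = 96 ≡ 1, so λ ≡ 11·8 ≡ 12.
  x = λ² - 16 - 16 = 144 - 32 ≡ 17; y = λ·(16 - 17) - 6 ≡ 1. → (17, 1)

(17, 1)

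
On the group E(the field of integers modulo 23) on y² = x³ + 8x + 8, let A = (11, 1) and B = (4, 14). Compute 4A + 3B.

(16, 0)

First 4A:
Repeated addition: build up to 4A.
2A: tangent at (11, 1): λ = (3·11² + 8)/(2·1) ≡ 3/2. 2⁻¹ ≡ 12 (mod 23), so λ ≡ 3·12 ≡ 13.
  x = λ² - 11 - 11 = 169 - 22 ≡ 9; y = λ·(11 - 9) - 1 ≡ 2. → (9, 2)
3A: (9, 2) + (11, 1). λ = (1 - 2)/(11 - 9) ≡ 22/2 mod 23. 2⁻¹ ≡ 12 (mod 23) since 2·12 = 24 ≡ 1, so λ ≡ 11.
  x = λ² - 9 - 11 = 121 - 20 ≡ 9; y = λ·(9 - 9) - 2 ≡ 21. → (9, 21)
4A: (9, 21) + (11, 1). λ = (1 - 21)/(11 - 9) ≡ 3/2 mod 23. 2⁻¹ ≡ 12 (mod 23) since 2·12 = 24 ≡ 1, so λ ≡ 13.
  x = λ² - 9 - 11 = 169 - 20 ≡ 11; y = λ·(9 - 11) - 21 ≡ 22. → (11, 22)
4A = (11, 22).
Next 3B:
Repeated addition: build up to 3B.
2B: tangent at (4, 14): λ = (3·4² + 8)/(2·14) ≡ 10/5. 5⁻¹ ≡ 14 (mod 23) since 5·14 = 70 ≡ 1, so λ ≡ 10·14 ≡ 2.
  x = λ² - 4 - 4 = 4 - 8 ≡ 19; y = λ·(4 - 19) - 14 ≡ 2. → (19, 2)
3B: (19, 2) + (4, 14). λ = (14 - 2)/(4 - 19) ≡ 12/8 mod 23. 8⁻¹ ≡ 3 (mod 23) since 8·3 = 24 ≡ 1, so λ ≡ 13.
  x = λ² - 19 - 4 = 169 - 23 ≡ 8; y = λ·(19 - 8) - 2 ≡ 3. → (8, 3)
3B = (8, 3).
Finally 4A + 3B:
(11, 22) + (8, 3). λ = (3 - 22)/(8 - 11) ≡ 4/20 mod 23. 20⁻¹ ≡ 15 (mod 23), so λ ≡ 14.
  x = λ² - 11 - 8 = 196 - 19 ≡ 16; y = λ·(11 - 16) - 22 ≡ 0. → (16, 0)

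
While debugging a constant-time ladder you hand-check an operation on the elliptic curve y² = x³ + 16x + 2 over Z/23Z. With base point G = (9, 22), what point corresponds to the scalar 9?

Repeated addition: build up to 9G.
2G: tangent at (9, 22): λ = (3·9² + 16)/(2·22) ≡ 6/21. 21⁻¹ ≡ 11 (mod 23), so λ ≡ 6·11 ≡ 20.
  x = λ² - 9 - 9 = 400 - 18 ≡ 14; y = λ·(9 - 14) - 22 ≡ 16. → (14, 16)
3G: (14, 16) + (9, 22). λ = (22 - 16)/(9 - 14) ≡ 6/18 mod 23. 18⁻¹ ≡ 9 (mod 23) since 18·9 = 162 ≡ 1, so λ ≡ 8.
  x = λ² - 14 - 9 = 64 - 23 ≡ 18; y = λ·(14 - 18) - 16 ≡ 21. → (18, 21)
4G: (18, 21) + (9, 22). λ = (22 - 21)/(9 - 18) ≡ 1/14 mod 23. 14⁻¹ ≡ 5 (mod 23), so λ ≡ 5.
  x = λ² - 18 - 9 = 25 - 27 ≡ 21; y = λ·(18 - 21) - 21 ≡ 10. → (21, 10)
5G: (21, 10) + (9, 22). λ = (22 - 10)/(9 - 21) ≡ 12/11 mod 23. 11⁻¹ ≡ 21 (mod 23), so λ ≡ 22.
  x = λ² - 21 - 9 = 484 - 30 ≡ 17; y = λ·(21 - 17) - 10 ≡ 9. → (17, 9)
6G: (17, 9) + (9, 22). λ = (22 - 9)/(9 - 17) ≡ 13/15 mod 23. 15⁻¹ ≡ 20 (mod 23) since 15·20 = 300 ≡ 1, so λ ≡ 7.
  x = λ² - 17 - 9 = 49 - 26 ≡ 0; y = λ·(17 - 0) - 9 ≡ 18. → (0, 18)
7G: (0, 18) + (9, 22). λ = (22 - 18)/(9 - 0) ≡ 4/9 mod 23. 9⁻¹ ≡ 18 (mod 23) since 9·18 = 162 ≡ 1, so λ ≡ 3.
  x = λ² - 0 - 9 = 9 - 9 ≡ 0; y = λ·(0 - 0) - 18 ≡ 5. → (0, 5)
8G: (0, 5) + (9, 22). λ = (22 - 5)/(9 - 0) ≡ 17/9 mod 23. 9⁻¹ ≡ 18 (mod 23) since 9·18 = 162 ≡ 1, so λ ≡ 7.
  x = λ² - 0 - 9 = 49 - 9 ≡ 17; y = λ·(0 - 17) - 5 ≡ 14. → (17, 14)
9G: (17, 14) + (9, 22). λ = (22 - 14)/(9 - 17) ≡ 8/15 mod 23. 15⁻¹ ≡ 20 (mod 23) since 15·20 = 300 ≡ 1, so λ ≡ 22.
  x = λ² - 17 - 9 = 484 - 26 ≡ 21; y = λ·(17 - 21) - 14 ≡ 13. → (21, 13)

(21, 13)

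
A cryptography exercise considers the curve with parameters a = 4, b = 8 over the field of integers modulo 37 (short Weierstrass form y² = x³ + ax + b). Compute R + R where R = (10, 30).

tangent at (10, 30): λ = (3·10² + 4)/(2·30) ≡ 8/23. 23⁻¹ ≡ 29 (mod 37) since 23·29 = 667 ≡ 1, so λ ≡ 8·29 ≡ 10.
  x = λ² - 10 - 10 = 100 - 20 ≡ 6; y = λ·(10 - 6) - 30 ≡ 10. → (6, 10)

(6, 10)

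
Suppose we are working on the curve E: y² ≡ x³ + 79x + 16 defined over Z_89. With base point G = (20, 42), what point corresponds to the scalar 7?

(56, 3)

Double-and-add on 7 = (111)₂. Start with G = (20, 42) for the leading 1-bit.
double: tangent at (20, 42): λ = (3·20² + 79)/(2·42) ≡ 33/84. 84⁻¹ ≡ 71 (mod 89) since 84·71 = 5964 ≡ 1, so λ ≡ 33·71 ≡ 29.
  x = λ² - 20 - 20 = 841 - 40 ≡ 0; y = λ·(20 - 0) - 42 ≡ 4. → (0, 4)
add G: (0, 4) + (20, 42). λ = (42 - 4)/(20 - 0) ≡ 38/20 mod 89. 20⁻¹ ≡ 49 (mod 89), so λ ≡ 82.
  x = λ² - 0 - 20 = 6724 - 20 ≡ 29; y = λ·(0 - 29) - 4 ≡ 21. → (29, 21)
double: tangent at (29, 21): λ = (3·29² + 79)/(2·21) ≡ 21/42. 42⁻¹ ≡ 53 (mod 89), so λ ≡ 21·53 ≡ 45.
  x = λ² - 29 - 29 = 2025 - 58 ≡ 9; y = λ·(29 - 9) - 21 ≡ 78. → (9, 78)
add G: (9, 78) + (20, 42). λ = (42 - 78)/(20 - 9) ≡ 53/11 mod 89. 11⁻¹ ≡ 81 (mod 89) since 11·81 = 891 ≡ 1, so λ ≡ 21.
  x = λ² - 9 - 20 = 441 - 29 ≡ 56; y = λ·(9 - 56) - 78 ≡ 3. → (56, 3)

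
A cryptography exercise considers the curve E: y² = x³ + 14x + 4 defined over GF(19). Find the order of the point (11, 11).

2P: tangent at (11, 11): λ = (3·11² + 14)/(2·11) ≡ 16/3. 3⁻¹ ≡ 13 (mod 19) since 3·13 = 39 ≡ 1, so λ ≡ 16·13 ≡ 18.
  x = λ² - 11 - 11 = 324 - 22 ≡ 17; y = λ·(11 - 17) - 11 ≡ 14. → (17, 14)
3P: (17, 14) + (11, 11). λ = (11 - 14)/(11 - 17) ≡ 16/13 mod 19. 13⁻¹ ≡ 3 (mod 19), so λ ≡ 10.
  x = λ² - 17 - 11 = 100 - 28 ≡ 15; y = λ·(17 - 15) - 14 ≡ 6. → (15, 6)
4P: (15, 6) + (11, 11). λ = (11 - 6)/(11 - 15) ≡ 5/15 mod 19. 15⁻¹ ≡ 14 (mod 19) since 15·14 = 210 ≡ 1, so λ ≡ 13.
  x = λ² - 15 - 11 = 169 - 26 ≡ 10; y = λ·(15 - 10) - 6 ≡ 2. → (10, 2)
5P: (10, 2) + (11, 11). λ = (11 - 2)/(11 - 10) ≡ 9/1 mod 19. 1⁻¹ ≡ 1 (mod 19), so λ ≡ 9.
  x = λ² - 10 - 11 = 81 - 21 ≡ 3; y = λ·(10 - 3) - 2 ≡ 4. → (3, 4)
6P: (3, 4) + (11, 11). λ = (11 - 4)/(11 - 3) ≡ 7/8 mod 19. 8⁻¹ ≡ 12 (mod 19), so λ ≡ 8.
  x = λ² - 3 - 11 = 64 - 14 ≡ 12; y = λ·(3 - 12) - 4 ≡ 0. → (12, 0)
7P: (12, 0) + (11, 11). λ = (11 - 0)/(11 - 12) ≡ 11/18 mod 19. 18⁻¹ ≡ 18 (mod 19) since 18·18 = 324 ≡ 1, so λ ≡ 8.
  x = λ² - 12 - 11 = 64 - 23 ≡ 3; y = λ·(12 - 3) - 0 ≡ 15. → (3, 15)
8P: (3, 15) + (11, 11). λ = (11 - 15)/(11 - 3) ≡ 15/8 mod 19. 8⁻¹ ≡ 12 (mod 19) since 8·12 = 96 ≡ 1, so λ ≡ 9.
  x = λ² - 3 - 11 = 81 - 14 ≡ 10; y = λ·(3 - 10) - 15 ≡ 17. → (10, 17)
9P: (10, 17) + (11, 11). λ = (11 - 17)/(11 - 10) ≡ 13/1 mod 19. 1⁻¹ ≡ 1 (mod 19) since 1·1 = 1 ≡ 1, so λ ≡ 13.
  x = λ² - 10 - 11 = 169 - 21 ≡ 15; y = λ·(10 - 15) - 17 ≡ 13. → (15, 13)
10P: (15, 13) + (11, 11). λ = (11 - 13)/(11 - 15) ≡ 17/15 mod 19. 15⁻¹ ≡ 14 (mod 19), so λ ≡ 10.
  x = λ² - 15 - 11 = 100 - 26 ≡ 17; y = λ·(15 - 17) - 13 ≡ 5. → (17, 5)
11P: (17, 5) + (11, 11). λ = (11 - 5)/(11 - 17) ≡ 6/13 mod 19. 13⁻¹ ≡ 3 (mod 19), so λ ≡ 18.
  x = λ² - 17 - 11 = 324 - 28 ≡ 11; y = λ·(17 - 11) - 5 ≡ 8. → (11, 8)
12P: (11, 8) + (11, 11): same x and y₁ ≡ -y₂, so the sum is O.
12P = O, so the order is 12.

12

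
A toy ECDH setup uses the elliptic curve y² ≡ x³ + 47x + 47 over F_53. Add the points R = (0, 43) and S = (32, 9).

(36, 35)

(0, 43) + (32, 9). λ = (9 - 43)/(32 - 0) ≡ 19/32 mod 53. 32⁻¹ ≡ 5 (mod 53) since 32·5 = 160 ≡ 1, so λ ≡ 42.
  x = λ² - 0 - 32 = 1764 - 32 ≡ 36; y = λ·(0 - 36) - 43 ≡ 35. → (36, 35)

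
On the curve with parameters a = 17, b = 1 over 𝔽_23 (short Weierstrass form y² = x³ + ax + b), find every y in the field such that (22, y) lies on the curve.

11, 12

x³ + 17x + 1 = 11023 ≡ 6 (mod 23).
Square roots of 6 mod 23: 11 and 12 (since 11² = 121 ≡ 6).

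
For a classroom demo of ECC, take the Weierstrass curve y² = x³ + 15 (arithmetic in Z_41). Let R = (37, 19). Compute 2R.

tangent at (37, 19): λ = (3·37² + 0)/(2·19) ≡ 7/38. 38⁻¹ ≡ 27 (mod 41), so λ ≡ 7·27 ≡ 25.
  x = λ² - 37 - 37 = 625 - 74 ≡ 18; y = λ·(37 - 18) - 19 ≡ 5. → (18, 5)

(18, 5)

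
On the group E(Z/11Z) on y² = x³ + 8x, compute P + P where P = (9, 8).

(9, 3)

tangent at (9, 8): λ = (3·9² + 8)/(2·8) ≡ 9/5. 5⁻¹ ≡ 9 (mod 11) since 5·9 = 45 ≡ 1, so λ ≡ 9·9 ≡ 4.
  x = λ² - 9 - 9 = 16 - 18 ≡ 9; y = λ·(9 - 9) - 8 ≡ 3. → (9, 3)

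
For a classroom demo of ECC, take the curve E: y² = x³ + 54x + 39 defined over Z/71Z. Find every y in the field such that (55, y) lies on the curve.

7, 64

x³ + 54x + 39 = 169384 ≡ 49 (mod 71).
Square roots of 49 mod 71: 7 and 64 (since 7² = 49 ≡ 49).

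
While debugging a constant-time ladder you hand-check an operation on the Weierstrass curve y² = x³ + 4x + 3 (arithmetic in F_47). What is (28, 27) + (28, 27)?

(9, 43)

tangent at (28, 27): λ = (3·28² + 4)/(2·27) ≡ 6/7. 7⁻¹ ≡ 27 (mod 47), so λ ≡ 6·27 ≡ 21.
  x = λ² - 28 - 28 = 441 - 56 ≡ 9; y = λ·(28 - 9) - 27 ≡ 43. → (9, 43)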